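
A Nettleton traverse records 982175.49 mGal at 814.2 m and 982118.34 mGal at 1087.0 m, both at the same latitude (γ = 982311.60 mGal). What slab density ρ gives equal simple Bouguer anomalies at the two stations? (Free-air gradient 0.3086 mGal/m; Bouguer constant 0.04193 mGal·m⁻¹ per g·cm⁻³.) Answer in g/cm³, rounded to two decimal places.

2.36

Δg_obs = 982118.34 − 982175.49 = -57.15 mGal over Δh = 1087.0 − 814.2 = 272.8 m
Equal Bouguer anomalies ⇒ Δg_obs + (0.3086 − 0.04193ρ)·Δh = 0
0.3086 − 0.04193ρ = −Δg_obs/Δh = 0.20949
ρ = (0.3086 − 0.20949) / 0.04193 = 2.36 g/cm³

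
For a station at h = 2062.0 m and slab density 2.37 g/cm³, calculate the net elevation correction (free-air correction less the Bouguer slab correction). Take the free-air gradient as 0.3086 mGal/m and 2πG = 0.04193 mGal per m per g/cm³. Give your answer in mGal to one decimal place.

Combined gradient = 0.3086 − 0.04193 × 2.37 = 0.2092259 mGal/m
Combined elevation correction = 0.2092259 × 2062.0 = 431.4 mGal

431.4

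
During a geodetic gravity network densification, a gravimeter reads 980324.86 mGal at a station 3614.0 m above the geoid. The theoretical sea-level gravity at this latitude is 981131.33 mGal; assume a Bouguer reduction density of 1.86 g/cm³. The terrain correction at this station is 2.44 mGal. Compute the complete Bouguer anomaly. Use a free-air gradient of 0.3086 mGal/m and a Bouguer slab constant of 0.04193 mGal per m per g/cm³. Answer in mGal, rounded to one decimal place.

Free-air correction = 0.3086 × 3614.0 = 1115.28 mGal
Free-air anomaly = 980324.86 − 981131.33 + (1115.28) = 308.81 mGal
Bouguer slab correction = 0.04193 × 1.86 × 3614.0 = 281.86 mGal
Simple Bouguer anomaly = 308.81 − (281.86) = 26.95 mGal
Complete Bouguer anomaly = 26.95 + 2.44 = 29.39 mGal

29.4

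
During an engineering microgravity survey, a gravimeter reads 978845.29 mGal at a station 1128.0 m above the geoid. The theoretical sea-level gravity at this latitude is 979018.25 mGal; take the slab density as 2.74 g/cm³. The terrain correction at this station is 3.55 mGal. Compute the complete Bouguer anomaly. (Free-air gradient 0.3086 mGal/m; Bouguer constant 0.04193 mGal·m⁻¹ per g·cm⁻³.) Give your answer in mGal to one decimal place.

Free-air correction = 0.3086 × 1128.0 = 348.10 mGal
Free-air anomaly = 978845.29 − 979018.25 + (348.10) = 175.14 mGal
Bouguer slab correction = 0.04193 × 2.74 × 1128.0 = 129.59 mGal
Simple Bouguer anomaly = 175.14 − (129.59) = 45.55 mGal
Complete Bouguer anomaly = 45.55 + 3.55 = 49.10 mGal

49.1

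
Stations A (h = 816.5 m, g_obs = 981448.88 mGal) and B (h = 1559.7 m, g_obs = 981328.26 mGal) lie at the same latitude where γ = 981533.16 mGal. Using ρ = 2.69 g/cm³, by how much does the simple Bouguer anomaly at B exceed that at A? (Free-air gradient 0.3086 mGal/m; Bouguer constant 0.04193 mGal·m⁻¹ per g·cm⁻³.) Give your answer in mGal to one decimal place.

Δg_SB(A) = 981448.88 − 981533.16 + 0.3086×816.5 − 0.04193×2.69×816.5 = 75.60 mGal
Δg_SB(B) = 981328.26 − 981533.16 + 0.3086×1559.7 − 0.04193×2.69×1559.7 = 100.50 mGal
Difference = 100.50 − (75.60) = 24.90 mGal

24.9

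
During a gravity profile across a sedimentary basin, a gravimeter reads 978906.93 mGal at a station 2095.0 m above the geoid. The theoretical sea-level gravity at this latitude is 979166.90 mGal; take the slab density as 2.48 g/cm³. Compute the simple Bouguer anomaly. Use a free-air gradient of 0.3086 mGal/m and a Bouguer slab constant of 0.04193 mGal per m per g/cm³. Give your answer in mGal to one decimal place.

168.7

Free-air correction = 0.3086 × 2095.0 = 646.52 mGal
Free-air anomaly = 978906.93 − 979166.90 + (646.52) = 386.55 mGal
Bouguer slab correction = 0.04193 × 2.48 × 2095.0 = 217.85 mGal
Simple Bouguer anomaly = 386.55 − (217.85) = 168.70 mGal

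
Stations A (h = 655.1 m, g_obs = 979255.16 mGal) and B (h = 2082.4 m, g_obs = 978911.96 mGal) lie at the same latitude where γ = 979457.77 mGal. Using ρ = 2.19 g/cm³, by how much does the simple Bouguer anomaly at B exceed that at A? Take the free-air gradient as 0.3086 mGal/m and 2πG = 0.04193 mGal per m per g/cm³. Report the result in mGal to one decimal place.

-33.8

Δg_SB(A) = 979255.16 − 979457.77 + 0.3086×655.1 − 0.04193×2.19×655.1 = -60.60 mGal
Δg_SB(B) = 978911.96 − 979457.77 + 0.3086×2082.4 − 0.04193×2.19×2082.4 = -94.40 mGal
Difference = -94.40 − (-60.60) = -33.80 mGal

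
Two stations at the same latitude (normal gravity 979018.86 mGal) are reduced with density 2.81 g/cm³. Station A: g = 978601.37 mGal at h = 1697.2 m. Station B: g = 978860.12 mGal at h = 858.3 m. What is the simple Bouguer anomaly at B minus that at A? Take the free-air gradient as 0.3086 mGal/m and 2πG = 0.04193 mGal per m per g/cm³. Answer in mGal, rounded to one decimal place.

Δg_SB(A) = 978601.37 − 979018.86 + 0.3086×1697.2 − 0.04193×2.81×1697.2 = -93.70 mGal
Δg_SB(B) = 978860.12 − 979018.86 + 0.3086×858.3 − 0.04193×2.81×858.3 = 5.00 mGal
Difference = 5.00 − (-93.70) = 98.70 mGal

98.7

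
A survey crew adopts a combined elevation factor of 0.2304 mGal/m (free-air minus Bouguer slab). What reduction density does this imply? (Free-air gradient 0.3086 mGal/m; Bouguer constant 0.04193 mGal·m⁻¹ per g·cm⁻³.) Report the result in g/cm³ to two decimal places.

1.87

0.2304 = 0.3086 − 0.04193 × ρ
ρ = (0.3086 − 0.2304) / 0.04193 = 1.87 g/cm³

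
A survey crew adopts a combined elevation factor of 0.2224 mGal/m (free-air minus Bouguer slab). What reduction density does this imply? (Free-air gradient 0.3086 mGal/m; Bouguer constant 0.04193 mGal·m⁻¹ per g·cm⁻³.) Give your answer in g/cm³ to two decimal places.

0.2224 = 0.3086 − 0.04193 × ρ
ρ = (0.3086 − 0.2224) / 0.04193 = 2.06 g/cm³

2.06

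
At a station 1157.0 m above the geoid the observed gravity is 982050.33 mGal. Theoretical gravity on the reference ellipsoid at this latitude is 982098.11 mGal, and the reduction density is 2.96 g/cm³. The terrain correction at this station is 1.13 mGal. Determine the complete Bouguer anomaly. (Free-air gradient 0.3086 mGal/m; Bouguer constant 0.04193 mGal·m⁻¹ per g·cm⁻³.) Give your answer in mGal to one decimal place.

Free-air correction = 0.3086 × 1157.0 = 357.05 mGal
Free-air anomaly = 982050.33 − 982098.11 + (357.05) = 309.27 mGal
Bouguer slab correction = 0.04193 × 2.96 × 1157.0 = 143.60 mGal
Simple Bouguer anomaly = 309.27 − (143.60) = 165.67 mGal
Complete Bouguer anomaly = 165.67 + 1.13 = 166.80 mGal

166.8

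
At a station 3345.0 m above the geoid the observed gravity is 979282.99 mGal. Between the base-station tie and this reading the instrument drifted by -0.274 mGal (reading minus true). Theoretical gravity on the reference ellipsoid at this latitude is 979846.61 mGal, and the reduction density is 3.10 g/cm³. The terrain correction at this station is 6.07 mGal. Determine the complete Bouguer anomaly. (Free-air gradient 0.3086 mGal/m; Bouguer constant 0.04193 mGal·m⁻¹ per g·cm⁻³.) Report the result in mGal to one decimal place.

Drift-corrected reading = 979282.99 − (-0.274) = 979283.264 mGal
Free-air correction = 0.3086 × 3345.0 = 1032.27 mGal
Free-air anomaly = 979283.264 − 979846.61 + (1032.27) = 468.924 mGal
Bouguer slab correction = 0.04193 × 3.10 × 3345.0 = 434.79 mGal
Simple Bouguer anomaly = 468.924 − (434.79) = 34.134 mGal
Complete Bouguer anomaly = 34.134 + 6.07 = 40.204 mGal

40.2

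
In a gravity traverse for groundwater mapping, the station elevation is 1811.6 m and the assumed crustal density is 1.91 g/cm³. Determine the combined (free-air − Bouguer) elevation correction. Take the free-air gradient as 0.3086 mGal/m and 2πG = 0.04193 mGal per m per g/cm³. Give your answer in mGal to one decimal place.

Combined gradient = 0.3086 − 0.04193 × 1.91 = 0.2285137 mGal/m
Combined elevation correction = 0.2285137 × 1811.6 = 414.0 mGal

414.0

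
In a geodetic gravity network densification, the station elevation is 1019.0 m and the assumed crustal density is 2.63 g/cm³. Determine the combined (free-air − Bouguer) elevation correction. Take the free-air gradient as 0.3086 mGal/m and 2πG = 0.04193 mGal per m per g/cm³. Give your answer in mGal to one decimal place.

202.1

Combined gradient = 0.3086 − 0.04193 × 2.63 = 0.1983241 mGal/m
Combined elevation correction = 0.1983241 × 1019.0 = 202.1 mGal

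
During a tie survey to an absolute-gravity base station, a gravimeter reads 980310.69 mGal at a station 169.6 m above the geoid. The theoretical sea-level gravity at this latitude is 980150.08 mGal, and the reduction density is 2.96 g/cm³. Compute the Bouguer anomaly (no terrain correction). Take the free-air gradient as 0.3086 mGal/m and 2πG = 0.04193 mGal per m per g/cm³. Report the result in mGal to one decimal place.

191.9

Free-air correction = 0.3086 × 169.6 = 52.34 mGal
Free-air anomaly = 980310.69 − 980150.08 + (52.34) = 212.95 mGal
Bouguer slab correction = 0.04193 × 2.96 × 169.6 = 21.05 mGal
Simple Bouguer anomaly = 212.95 − (21.05) = 191.90 mGal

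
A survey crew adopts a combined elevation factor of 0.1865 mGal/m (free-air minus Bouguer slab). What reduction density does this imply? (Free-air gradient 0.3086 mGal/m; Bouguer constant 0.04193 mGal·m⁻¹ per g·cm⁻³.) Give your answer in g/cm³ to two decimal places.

2.91

0.1865 = 0.3086 − 0.04193 × ρ
ρ = (0.3086 − 0.1865) / 0.04193 = 2.91 g/cm³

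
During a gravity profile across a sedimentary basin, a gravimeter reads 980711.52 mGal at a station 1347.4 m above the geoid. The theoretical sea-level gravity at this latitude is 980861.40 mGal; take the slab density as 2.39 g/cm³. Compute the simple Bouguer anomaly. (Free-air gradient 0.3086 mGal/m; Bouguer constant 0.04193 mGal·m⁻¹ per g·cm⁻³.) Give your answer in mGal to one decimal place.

Free-air correction = 0.3086 × 1347.4 = 415.81 mGal
Free-air anomaly = 980711.52 − 980861.40 + (415.81) = 265.93 mGal
Bouguer slab correction = 0.04193 × 2.39 × 1347.4 = 135.03 mGal
Simple Bouguer anomaly = 265.93 − (135.03) = 130.90 mGal

130.9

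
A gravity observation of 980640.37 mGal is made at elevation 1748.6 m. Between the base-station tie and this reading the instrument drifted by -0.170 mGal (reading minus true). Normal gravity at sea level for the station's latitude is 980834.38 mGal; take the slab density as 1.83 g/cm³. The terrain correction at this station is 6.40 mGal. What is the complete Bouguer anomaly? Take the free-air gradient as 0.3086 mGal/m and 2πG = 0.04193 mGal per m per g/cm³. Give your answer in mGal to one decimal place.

Drift-corrected reading = 980640.37 − (-0.170) = 980640.540 mGal
Free-air correction = 0.3086 × 1748.6 = 539.62 mGal
Free-air anomaly = 980640.540 − 980834.38 + (539.62) = 345.780 mGal
Bouguer slab correction = 0.04193 × 1.83 × 1748.6 = 134.17 mGal
Simple Bouguer anomaly = 345.780 − (134.17) = 211.610 mGal
Complete Bouguer anomaly = 211.610 + 6.40 = 218.010 mGal

218.0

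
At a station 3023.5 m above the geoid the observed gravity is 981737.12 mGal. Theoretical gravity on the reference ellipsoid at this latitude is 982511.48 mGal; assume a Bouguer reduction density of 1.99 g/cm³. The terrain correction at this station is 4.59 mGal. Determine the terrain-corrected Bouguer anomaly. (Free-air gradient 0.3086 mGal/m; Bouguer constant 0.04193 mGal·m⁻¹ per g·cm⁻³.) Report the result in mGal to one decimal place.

-89.0

Free-air correction = 0.3086 × 3023.5 = 933.05 mGal
Free-air anomaly = 981737.12 − 982511.48 + (933.05) = 158.69 mGal
Bouguer slab correction = 0.04193 × 1.99 × 3023.5 = 252.28 mGal
Simple Bouguer anomaly = 158.69 − (252.28) = -93.59 mGal
Complete Bouguer anomaly = -93.59 + 4.59 = -89.00 mGal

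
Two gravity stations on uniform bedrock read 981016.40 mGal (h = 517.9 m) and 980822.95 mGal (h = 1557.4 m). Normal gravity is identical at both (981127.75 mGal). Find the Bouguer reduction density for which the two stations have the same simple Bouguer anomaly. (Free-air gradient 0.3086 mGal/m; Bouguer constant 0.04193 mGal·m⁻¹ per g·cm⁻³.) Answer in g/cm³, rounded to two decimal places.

Δg_obs = 980822.95 − 981016.40 = -193.45 mGal over Δh = 1557.4 − 517.9 = 1039.5 m
Equal Bouguer anomalies ⇒ Δg_obs + (0.3086 − 0.04193ρ)·Δh = 0
0.3086 − 0.04193ρ = −Δg_obs/Δh = 0.18610
ρ = (0.3086 − 0.18610) / 0.04193 = 2.92 g/cm³

2.92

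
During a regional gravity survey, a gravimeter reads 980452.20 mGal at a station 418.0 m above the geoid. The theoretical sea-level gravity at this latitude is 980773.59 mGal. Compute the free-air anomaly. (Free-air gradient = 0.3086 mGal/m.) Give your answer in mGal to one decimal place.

Free-air correction = 0.3086 × 418.0 = 128.99 mGal
Free-air anomaly = 980452.20 − 980773.59 + (128.99) = -192.40 mGal

-192.4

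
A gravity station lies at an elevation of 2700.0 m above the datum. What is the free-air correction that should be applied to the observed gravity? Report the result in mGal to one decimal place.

833.2

Free-air correction = 0.3086 × 2700.0 = 833.2 mGal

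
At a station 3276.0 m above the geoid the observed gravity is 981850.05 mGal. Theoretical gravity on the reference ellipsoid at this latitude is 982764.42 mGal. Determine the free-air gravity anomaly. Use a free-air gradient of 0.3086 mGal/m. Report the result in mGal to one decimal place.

96.6

Free-air correction = 0.3086 × 3276.0 = 1010.97 mGal
Free-air anomaly = 981850.05 − 982764.42 + (1010.97) = 96.60 mGal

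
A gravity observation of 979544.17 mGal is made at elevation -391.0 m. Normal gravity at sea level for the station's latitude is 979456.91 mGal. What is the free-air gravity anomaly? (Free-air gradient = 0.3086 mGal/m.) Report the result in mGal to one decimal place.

-33.4

Free-air correction = 0.3086 × -391.0 = -120.66 mGal
Free-air anomaly = 979544.17 − 979456.91 + (-120.66) = -33.40 mGal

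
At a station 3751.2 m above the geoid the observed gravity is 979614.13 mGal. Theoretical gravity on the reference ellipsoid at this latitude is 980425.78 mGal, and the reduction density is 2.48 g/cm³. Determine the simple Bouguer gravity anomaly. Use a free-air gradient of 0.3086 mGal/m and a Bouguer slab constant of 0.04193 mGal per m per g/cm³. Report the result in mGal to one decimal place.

-44.1

Free-air correction = 0.3086 × 3751.2 = 1157.62 mGal
Free-air anomaly = 979614.13 − 980425.78 + (1157.62) = 345.97 mGal
Bouguer slab correction = 0.04193 × 2.48 × 3751.2 = 390.07 mGal
Simple Bouguer anomaly = 345.97 − (390.07) = -44.10 mGal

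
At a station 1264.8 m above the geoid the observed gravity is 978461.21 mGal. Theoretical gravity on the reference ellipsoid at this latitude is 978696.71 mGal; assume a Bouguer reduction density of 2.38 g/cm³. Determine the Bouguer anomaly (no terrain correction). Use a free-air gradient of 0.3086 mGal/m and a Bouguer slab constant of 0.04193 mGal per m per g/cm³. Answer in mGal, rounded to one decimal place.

Free-air correction = 0.3086 × 1264.8 = 390.32 mGal
Free-air anomaly = 978461.21 − 978696.71 + (390.32) = 154.82 mGal
Bouguer slab correction = 0.04193 × 2.38 × 1264.8 = 126.22 mGal
Simple Bouguer anomaly = 154.82 − (126.22) = 28.60 mGal

28.6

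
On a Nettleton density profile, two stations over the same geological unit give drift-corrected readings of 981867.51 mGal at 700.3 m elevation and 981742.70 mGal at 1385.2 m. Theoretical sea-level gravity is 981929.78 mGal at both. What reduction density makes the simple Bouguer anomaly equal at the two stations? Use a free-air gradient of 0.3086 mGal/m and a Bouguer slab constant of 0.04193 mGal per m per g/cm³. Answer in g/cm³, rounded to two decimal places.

Δg_obs = 981742.70 − 981867.51 = -124.81 mGal over Δh = 1385.2 − 700.3 = 684.9 m
Equal Bouguer anomalies ⇒ Δg_obs + (0.3086 − 0.04193ρ)·Δh = 0
0.3086 − 0.04193ρ = −Δg_obs/Δh = 0.18223
ρ = (0.3086 − 0.18223) / 0.04193 = 3.01 g/cm³

3.01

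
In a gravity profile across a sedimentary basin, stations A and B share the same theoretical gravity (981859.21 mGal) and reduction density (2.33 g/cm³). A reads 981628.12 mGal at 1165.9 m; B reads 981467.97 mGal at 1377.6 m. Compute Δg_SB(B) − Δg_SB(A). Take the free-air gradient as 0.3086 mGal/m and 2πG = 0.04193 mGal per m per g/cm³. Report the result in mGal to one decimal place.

Δg_SB(A) = 981628.12 − 981859.21 + 0.3086×1165.9 − 0.04193×2.33×1165.9 = 14.80 mGal
Δg_SB(B) = 981467.97 − 981859.21 + 0.3086×1377.6 − 0.04193×2.33×1377.6 = -100.70 mGal
Difference = -100.70 − (14.80) = -115.50 mGal

-115.5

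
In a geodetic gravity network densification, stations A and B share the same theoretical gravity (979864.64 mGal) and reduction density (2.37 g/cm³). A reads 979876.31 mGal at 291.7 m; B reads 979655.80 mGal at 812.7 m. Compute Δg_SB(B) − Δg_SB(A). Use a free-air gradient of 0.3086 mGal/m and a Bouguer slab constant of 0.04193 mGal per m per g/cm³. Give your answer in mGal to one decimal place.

-111.5

Δg_SB(A) = 979876.31 − 979864.64 + 0.3086×291.7 − 0.04193×2.37×291.7 = 72.70 mGal
Δg_SB(B) = 979655.80 − 979864.64 + 0.3086×812.7 − 0.04193×2.37×812.7 = -38.80 mGal
Difference = -38.80 − (72.70) = -111.50 mGal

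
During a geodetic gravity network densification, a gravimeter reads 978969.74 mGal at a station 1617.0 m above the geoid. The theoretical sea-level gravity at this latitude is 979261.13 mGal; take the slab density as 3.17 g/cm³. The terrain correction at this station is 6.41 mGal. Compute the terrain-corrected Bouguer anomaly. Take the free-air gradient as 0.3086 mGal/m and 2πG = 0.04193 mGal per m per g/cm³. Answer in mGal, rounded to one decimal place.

-0.9

Free-air correction = 0.3086 × 1617.0 = 499.01 mGal
Free-air anomaly = 978969.74 − 979261.13 + (499.01) = 207.62 mGal
Bouguer slab correction = 0.04193 × 3.17 × 1617.0 = 214.93 mGal
Simple Bouguer anomaly = 207.62 − (214.93) = -7.31 mGal
Complete Bouguer anomaly = -7.31 + 6.41 = -0.90 mGal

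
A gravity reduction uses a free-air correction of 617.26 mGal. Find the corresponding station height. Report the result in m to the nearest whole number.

2000

h = 617.26 / 0.3086 = 2000.19 m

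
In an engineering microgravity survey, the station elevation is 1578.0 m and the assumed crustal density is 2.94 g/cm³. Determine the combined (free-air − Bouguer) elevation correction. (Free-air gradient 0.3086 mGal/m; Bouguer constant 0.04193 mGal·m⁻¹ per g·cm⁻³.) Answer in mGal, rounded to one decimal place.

292.4

Combined gradient = 0.3086 − 0.04193 × 2.94 = 0.1853258 mGal/m
Combined elevation correction = 0.1853258 × 1578.0 = 292.4 mGal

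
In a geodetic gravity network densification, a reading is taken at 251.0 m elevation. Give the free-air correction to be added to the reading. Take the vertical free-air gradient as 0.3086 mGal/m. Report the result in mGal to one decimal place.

Free-air correction = 0.3086 × 251.0 = 77.5 mGal

77.5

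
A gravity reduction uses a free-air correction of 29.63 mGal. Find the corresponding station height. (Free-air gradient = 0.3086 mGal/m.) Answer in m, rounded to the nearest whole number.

h = 29.63 / 0.3086 = 96.01 m

96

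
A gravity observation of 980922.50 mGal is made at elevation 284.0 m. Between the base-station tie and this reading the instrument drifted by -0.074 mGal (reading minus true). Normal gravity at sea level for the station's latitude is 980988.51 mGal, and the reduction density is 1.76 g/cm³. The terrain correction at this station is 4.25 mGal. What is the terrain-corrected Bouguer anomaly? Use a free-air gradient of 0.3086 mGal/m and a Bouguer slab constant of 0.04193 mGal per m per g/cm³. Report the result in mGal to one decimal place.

5.0

Drift-corrected reading = 980922.50 − (-0.074) = 980922.574 mGal
Free-air correction = 0.3086 × 284.0 = 87.64 mGal
Free-air anomaly = 980922.574 − 980988.51 + (87.64) = 21.704 mGal
Bouguer slab correction = 0.04193 × 1.76 × 284.0 = 20.96 mGal
Simple Bouguer anomaly = 21.704 − (20.96) = 0.744 mGal
Complete Bouguer anomaly = 0.744 + 4.25 = 4.994 mGal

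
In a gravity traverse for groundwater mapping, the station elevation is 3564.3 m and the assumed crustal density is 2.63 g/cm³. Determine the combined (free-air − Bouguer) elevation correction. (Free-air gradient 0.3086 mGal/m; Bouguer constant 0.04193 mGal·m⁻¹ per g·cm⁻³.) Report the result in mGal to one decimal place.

706.9

Combined gradient = 0.3086 − 0.04193 × 2.63 = 0.1983241 mGal/m
Combined elevation correction = 0.1983241 × 3564.3 = 706.9 mGal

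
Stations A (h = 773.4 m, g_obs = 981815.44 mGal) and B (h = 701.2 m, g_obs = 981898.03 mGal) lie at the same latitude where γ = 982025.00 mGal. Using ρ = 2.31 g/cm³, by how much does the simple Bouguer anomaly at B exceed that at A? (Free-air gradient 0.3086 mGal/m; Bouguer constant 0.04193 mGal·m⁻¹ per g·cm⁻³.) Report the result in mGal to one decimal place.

Δg_SB(A) = 981815.44 − 982025.00 + 0.3086×773.4 − 0.04193×2.31×773.4 = -45.80 mGal
Δg_SB(B) = 981898.03 − 982025.00 + 0.3086×701.2 − 0.04193×2.31×701.2 = 21.50 mGal
Difference = 21.50 − (-45.80) = 67.30 mGal

67.3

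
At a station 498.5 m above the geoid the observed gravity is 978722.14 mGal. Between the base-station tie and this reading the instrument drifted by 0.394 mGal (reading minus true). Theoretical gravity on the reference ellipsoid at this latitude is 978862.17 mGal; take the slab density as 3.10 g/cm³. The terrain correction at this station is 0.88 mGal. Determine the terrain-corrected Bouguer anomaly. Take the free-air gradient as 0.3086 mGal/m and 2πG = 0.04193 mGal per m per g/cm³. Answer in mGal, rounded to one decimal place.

-50.5

Drift-corrected reading = 978722.14 − (0.394) = 978721.746 mGal
Free-air correction = 0.3086 × 498.5 = 153.84 mGal
Free-air anomaly = 978721.746 − 978862.17 + (153.84) = 13.416 mGal
Bouguer slab correction = 0.04193 × 3.10 × 498.5 = 64.80 mGal
Simple Bouguer anomaly = 13.416 − (64.80) = -51.384 mGal
Complete Bouguer anomaly = -51.384 + 0.88 = -50.504 mGal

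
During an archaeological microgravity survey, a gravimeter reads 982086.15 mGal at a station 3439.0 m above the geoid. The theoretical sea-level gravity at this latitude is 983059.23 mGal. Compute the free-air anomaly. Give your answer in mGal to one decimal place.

88.2

Free-air correction = 0.3086 × 3439.0 = 1061.28 mGal
Free-air anomaly = 982086.15 − 983059.23 + (1061.28) = 88.20 mGal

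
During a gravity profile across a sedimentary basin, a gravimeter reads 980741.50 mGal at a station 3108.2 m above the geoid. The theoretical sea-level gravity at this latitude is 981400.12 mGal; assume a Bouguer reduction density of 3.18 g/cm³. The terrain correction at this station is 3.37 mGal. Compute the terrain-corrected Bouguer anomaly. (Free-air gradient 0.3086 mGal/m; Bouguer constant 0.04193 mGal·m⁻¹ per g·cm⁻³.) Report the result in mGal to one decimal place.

-110.5

Free-air correction = 0.3086 × 3108.2 = 959.19 mGal
Free-air anomaly = 980741.50 − 981400.12 + (959.19) = 300.57 mGal
Bouguer slab correction = 0.04193 × 3.18 × 3108.2 = 414.44 mGal
Simple Bouguer anomaly = 300.57 − (414.44) = -113.87 mGal
Complete Bouguer anomaly = -113.87 + 3.37 = -110.50 mGal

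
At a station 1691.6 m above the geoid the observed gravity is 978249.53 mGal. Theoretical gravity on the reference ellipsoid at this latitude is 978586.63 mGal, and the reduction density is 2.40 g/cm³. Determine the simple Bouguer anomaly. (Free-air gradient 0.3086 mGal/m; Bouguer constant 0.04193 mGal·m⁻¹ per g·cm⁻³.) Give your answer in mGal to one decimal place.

14.7

Free-air correction = 0.3086 × 1691.6 = 522.03 mGal
Free-air anomaly = 978249.53 − 978586.63 + (522.03) = 184.93 mGal
Bouguer slab correction = 0.04193 × 2.40 × 1691.6 = 170.23 mGal
Simple Bouguer anomaly = 184.93 − (170.23) = 14.70 mGal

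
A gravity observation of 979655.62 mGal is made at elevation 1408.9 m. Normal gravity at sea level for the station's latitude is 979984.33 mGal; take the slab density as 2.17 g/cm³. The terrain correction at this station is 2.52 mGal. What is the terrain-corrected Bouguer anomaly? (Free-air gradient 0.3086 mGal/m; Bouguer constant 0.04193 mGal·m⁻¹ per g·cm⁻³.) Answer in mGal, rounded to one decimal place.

-19.6

Free-air correction = 0.3086 × 1408.9 = 434.79 mGal
Free-air anomaly = 979655.62 − 979984.33 + (434.79) = 106.08 mGal
Bouguer slab correction = 0.04193 × 2.17 × 1408.9 = 128.19 mGal
Simple Bouguer anomaly = 106.08 − (128.19) = -22.11 mGal
Complete Bouguer anomaly = -22.11 + 2.52 = -19.59 mGal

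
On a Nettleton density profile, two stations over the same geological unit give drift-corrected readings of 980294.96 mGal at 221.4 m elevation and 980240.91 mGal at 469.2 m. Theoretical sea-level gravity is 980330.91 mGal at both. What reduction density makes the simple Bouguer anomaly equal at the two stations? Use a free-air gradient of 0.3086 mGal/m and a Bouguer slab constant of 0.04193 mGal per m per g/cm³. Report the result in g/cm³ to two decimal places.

Δg_obs = 980240.91 − 980294.96 = -54.05 mGal over Δh = 469.2 − 221.4 = 247.8 m
Equal Bouguer anomalies ⇒ Δg_obs + (0.3086 − 0.04193ρ)·Δh = 0
0.3086 − 0.04193ρ = −Δg_obs/Δh = 0.21812
ρ = (0.3086 − 0.21812) / 0.04193 = 2.16 g/cm³

2.16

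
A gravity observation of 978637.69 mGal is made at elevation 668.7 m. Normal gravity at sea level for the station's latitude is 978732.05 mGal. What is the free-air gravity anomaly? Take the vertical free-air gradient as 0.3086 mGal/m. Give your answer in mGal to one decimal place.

Free-air correction = 0.3086 × 668.7 = 206.36 mGal
Free-air anomaly = 978637.69 − 978732.05 + (206.36) = 112.00 mGal

112.0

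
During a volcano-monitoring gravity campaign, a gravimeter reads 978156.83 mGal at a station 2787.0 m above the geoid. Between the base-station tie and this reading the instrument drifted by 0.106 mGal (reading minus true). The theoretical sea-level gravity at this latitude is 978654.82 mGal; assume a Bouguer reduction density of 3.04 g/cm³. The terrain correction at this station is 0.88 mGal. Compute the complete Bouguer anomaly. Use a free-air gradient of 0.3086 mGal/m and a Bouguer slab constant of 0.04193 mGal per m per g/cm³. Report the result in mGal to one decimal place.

Drift-corrected reading = 978156.83 − (0.106) = 978156.724 mGal
Free-air correction = 0.3086 × 2787.0 = 860.07 mGal
Free-air anomaly = 978156.724 − 978654.82 + (860.07) = 361.974 mGal
Bouguer slab correction = 0.04193 × 3.04 × 2787.0 = 355.25 mGal
Simple Bouguer anomaly = 361.974 − (355.25) = 6.724 mGal
Complete Bouguer anomaly = 6.724 + 0.88 = 7.604 mGal

7.6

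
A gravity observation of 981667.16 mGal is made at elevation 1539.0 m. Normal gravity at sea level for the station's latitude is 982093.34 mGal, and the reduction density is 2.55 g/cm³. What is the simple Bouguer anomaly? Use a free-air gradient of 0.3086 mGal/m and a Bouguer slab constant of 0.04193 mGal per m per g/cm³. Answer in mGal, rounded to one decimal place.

-115.8

Free-air correction = 0.3086 × 1539.0 = 474.94 mGal
Free-air anomaly = 981667.16 − 982093.34 + (474.94) = 48.76 mGal
Bouguer slab correction = 0.04193 × 2.55 × 1539.0 = 164.55 mGal
Simple Bouguer anomaly = 48.76 − (164.55) = -115.79 mGal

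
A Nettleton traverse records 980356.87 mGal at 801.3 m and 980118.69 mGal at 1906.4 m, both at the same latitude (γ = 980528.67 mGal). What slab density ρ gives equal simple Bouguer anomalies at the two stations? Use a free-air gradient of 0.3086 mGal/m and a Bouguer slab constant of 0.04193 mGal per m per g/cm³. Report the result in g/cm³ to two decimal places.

Δg_obs = 980118.69 − 980356.87 = -238.18 mGal over Δh = 1906.4 − 801.3 = 1105.1 m
Equal Bouguer anomalies ⇒ Δg_obs + (0.3086 − 0.04193ρ)·Δh = 0
0.3086 − 0.04193ρ = −Δg_obs/Δh = 0.21553
ρ = (0.3086 − 0.21553) / 0.04193 = 2.22 g/cm³

2.22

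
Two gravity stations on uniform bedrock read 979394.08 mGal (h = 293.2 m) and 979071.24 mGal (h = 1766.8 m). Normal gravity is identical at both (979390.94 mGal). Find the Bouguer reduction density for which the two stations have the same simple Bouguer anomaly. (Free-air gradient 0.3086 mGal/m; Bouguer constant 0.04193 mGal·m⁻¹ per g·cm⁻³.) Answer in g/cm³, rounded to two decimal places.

Δg_obs = 979071.24 − 979394.08 = -322.84 mGal over Δh = 1766.8 − 293.2 = 1473.6 m
Equal Bouguer anomalies ⇒ Δg_obs + (0.3086 − 0.04193ρ)·Δh = 0
0.3086 − 0.04193ρ = −Δg_obs/Δh = 0.21908
ρ = (0.3086 − 0.21908) / 0.04193 = 2.13 g/cm³

2.13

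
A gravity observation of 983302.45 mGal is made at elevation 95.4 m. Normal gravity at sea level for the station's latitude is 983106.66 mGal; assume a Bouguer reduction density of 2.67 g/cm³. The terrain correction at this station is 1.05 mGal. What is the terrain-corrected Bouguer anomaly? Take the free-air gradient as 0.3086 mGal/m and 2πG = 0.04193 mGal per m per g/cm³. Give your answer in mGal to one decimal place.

Free-air correction = 0.3086 × 95.4 = 29.44 mGal
Free-air anomaly = 983302.45 − 983106.66 + (29.44) = 225.23 mGal
Bouguer slab correction = 0.04193 × 2.67 × 95.4 = 10.68 mGal
Simple Bouguer anomaly = 225.23 − (10.68) = 214.55 mGal
Complete Bouguer anomaly = 214.55 + 1.05 = 215.60 mGal

215.6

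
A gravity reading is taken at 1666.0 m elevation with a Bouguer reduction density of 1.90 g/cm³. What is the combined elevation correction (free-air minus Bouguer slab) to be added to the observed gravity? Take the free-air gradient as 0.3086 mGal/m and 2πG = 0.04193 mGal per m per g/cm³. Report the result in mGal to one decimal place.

Combined gradient = 0.3086 − 0.04193 × 1.90 = 0.2289330 mGal/m
Combined elevation correction = 0.2289330 × 1666.0 = 381.4 mGal

381.4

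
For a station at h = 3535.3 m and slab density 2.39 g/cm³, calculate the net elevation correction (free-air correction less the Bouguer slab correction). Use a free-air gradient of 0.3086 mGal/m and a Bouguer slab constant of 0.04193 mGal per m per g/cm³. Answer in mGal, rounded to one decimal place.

736.7

Combined gradient = 0.3086 − 0.04193 × 2.39 = 0.2083873 mGal/m
Combined elevation correction = 0.2083873 × 3535.3 = 736.7 mGal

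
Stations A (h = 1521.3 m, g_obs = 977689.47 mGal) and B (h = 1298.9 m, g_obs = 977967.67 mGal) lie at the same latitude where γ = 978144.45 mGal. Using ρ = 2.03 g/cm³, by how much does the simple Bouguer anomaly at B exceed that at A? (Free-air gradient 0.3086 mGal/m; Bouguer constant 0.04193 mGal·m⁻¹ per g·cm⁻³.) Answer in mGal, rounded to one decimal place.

Δg_SB(A) = 977689.47 − 978144.45 + 0.3086×1521.3 − 0.04193×2.03×1521.3 = -115.00 mGal
Δg_SB(B) = 977967.67 − 978144.45 + 0.3086×1298.9 − 0.04193×2.03×1298.9 = 113.50 mGal
Difference = 113.50 − (-115.00) = 228.50 mGal

228.5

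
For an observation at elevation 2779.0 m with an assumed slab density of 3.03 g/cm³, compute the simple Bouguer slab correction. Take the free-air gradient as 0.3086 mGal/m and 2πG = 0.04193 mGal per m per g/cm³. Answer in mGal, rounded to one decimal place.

Bouguer slab correction = 0.04193 × 3.03 × 2779.0 = 353.1 mGal

353.1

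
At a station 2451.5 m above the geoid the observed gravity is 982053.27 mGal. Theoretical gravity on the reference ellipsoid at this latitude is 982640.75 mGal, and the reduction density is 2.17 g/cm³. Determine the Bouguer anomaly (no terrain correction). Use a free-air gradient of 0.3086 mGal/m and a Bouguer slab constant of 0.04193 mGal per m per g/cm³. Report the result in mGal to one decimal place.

Free-air correction = 0.3086 × 2451.5 = 756.53 mGal
Free-air anomaly = 982053.27 − 982640.75 + (756.53) = 169.05 mGal
Bouguer slab correction = 0.04193 × 2.17 × 2451.5 = 223.06 mGal
Simple Bouguer anomaly = 169.05 − (223.06) = -54.01 mGal

-54.0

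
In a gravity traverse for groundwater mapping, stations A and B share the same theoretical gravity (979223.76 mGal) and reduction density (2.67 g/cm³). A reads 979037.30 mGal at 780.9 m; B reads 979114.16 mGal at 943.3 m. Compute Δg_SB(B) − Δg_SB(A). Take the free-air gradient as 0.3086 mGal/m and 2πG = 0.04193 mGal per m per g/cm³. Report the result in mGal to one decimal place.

Δg_SB(A) = 979037.30 − 979223.76 + 0.3086×780.9 − 0.04193×2.67×780.9 = -32.90 mGal
Δg_SB(B) = 979114.16 − 979223.76 + 0.3086×943.3 − 0.04193×2.67×943.3 = 75.90 mGal
Difference = 75.90 − (-32.90) = 108.80 mGal

108.8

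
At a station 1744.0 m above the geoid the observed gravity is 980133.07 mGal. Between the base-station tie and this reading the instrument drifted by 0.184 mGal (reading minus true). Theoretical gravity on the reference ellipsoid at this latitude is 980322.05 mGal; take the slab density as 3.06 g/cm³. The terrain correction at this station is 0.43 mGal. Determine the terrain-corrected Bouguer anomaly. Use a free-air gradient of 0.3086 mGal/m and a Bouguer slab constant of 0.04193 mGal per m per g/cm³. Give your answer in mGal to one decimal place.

Drift-corrected reading = 980133.07 − (0.184) = 980132.886 mGal
Free-air correction = 0.3086 × 1744.0 = 538.20 mGal
Free-air anomaly = 980132.886 − 980322.05 + (538.20) = 349.036 mGal
Bouguer slab correction = 0.04193 × 3.06 × 1744.0 = 223.77 mGal
Simple Bouguer anomaly = 349.036 − (223.77) = 125.266 mGal
Complete Bouguer anomaly = 125.266 + 0.43 = 125.696 mGal

125.7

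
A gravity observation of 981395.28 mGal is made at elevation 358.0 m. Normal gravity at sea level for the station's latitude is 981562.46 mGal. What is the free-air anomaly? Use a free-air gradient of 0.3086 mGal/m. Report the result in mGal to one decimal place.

Free-air correction = 0.3086 × 358.0 = 110.48 mGal
Free-air anomaly = 981395.28 − 981562.46 + (110.48) = -56.70 mGal

-56.7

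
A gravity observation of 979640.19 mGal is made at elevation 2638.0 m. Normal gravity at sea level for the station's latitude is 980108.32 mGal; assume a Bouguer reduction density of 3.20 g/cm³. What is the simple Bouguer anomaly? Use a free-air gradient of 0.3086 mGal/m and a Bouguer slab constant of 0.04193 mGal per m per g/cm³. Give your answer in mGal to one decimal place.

Free-air correction = 0.3086 × 2638.0 = 814.09 mGal
Free-air anomaly = 979640.19 − 980108.32 + (814.09) = 345.96 mGal
Bouguer slab correction = 0.04193 × 3.20 × 2638.0 = 353.96 mGal
Simple Bouguer anomaly = 345.96 − (353.96) = -8.00 mGal

-8.0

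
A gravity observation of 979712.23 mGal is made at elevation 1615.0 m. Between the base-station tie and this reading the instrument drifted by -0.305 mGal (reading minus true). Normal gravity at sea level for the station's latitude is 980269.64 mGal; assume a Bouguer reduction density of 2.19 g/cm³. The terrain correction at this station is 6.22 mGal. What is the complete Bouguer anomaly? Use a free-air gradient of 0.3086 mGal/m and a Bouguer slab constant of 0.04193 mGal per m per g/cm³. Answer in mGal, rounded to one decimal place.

-200.8

Drift-corrected reading = 979712.23 − (-0.305) = 979712.535 mGal
Free-air correction = 0.3086 × 1615.0 = 498.39 mGal
Free-air anomaly = 979712.535 − 980269.64 + (498.39) = -58.715 mGal
Bouguer slab correction = 0.04193 × 2.19 × 1615.0 = 148.30 mGal
Simple Bouguer anomaly = -58.715 − (148.30) = -207.015 mGal
Complete Bouguer anomaly = -207.015 + 6.22 = -200.795 mGal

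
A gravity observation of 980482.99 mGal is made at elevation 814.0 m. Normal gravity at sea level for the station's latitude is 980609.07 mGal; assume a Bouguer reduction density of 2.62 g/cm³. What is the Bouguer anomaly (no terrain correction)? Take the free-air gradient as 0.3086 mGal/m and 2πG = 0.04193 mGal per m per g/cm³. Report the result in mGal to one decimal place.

35.7

Free-air correction = 0.3086 × 814.0 = 251.20 mGal
Free-air anomaly = 980482.99 − 980609.07 + (251.20) = 125.12 mGal
Bouguer slab correction = 0.04193 × 2.62 × 814.0 = 89.42 mGal
Simple Bouguer anomaly = 125.12 − (89.42) = 35.70 mGal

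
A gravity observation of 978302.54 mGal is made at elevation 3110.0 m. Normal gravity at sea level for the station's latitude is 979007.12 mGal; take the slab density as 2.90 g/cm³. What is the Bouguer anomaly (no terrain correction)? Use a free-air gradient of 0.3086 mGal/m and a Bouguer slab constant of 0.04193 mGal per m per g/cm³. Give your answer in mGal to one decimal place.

Free-air correction = 0.3086 × 3110.0 = 959.75 mGal
Free-air anomaly = 978302.54 − 979007.12 + (959.75) = 255.17 mGal
Bouguer slab correction = 0.04193 × 2.90 × 3110.0 = 378.17 mGal
Simple Bouguer anomaly = 255.17 − (378.17) = -123.00 mGal

-123.0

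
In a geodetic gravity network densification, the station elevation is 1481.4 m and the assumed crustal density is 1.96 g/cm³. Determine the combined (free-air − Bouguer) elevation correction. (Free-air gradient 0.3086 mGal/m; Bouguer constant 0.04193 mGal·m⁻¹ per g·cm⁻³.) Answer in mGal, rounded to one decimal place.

Combined gradient = 0.3086 − 0.04193 × 1.96 = 0.2264172 mGal/m
Combined elevation correction = 0.2264172 × 1481.4 = 335.4 mGal

335.4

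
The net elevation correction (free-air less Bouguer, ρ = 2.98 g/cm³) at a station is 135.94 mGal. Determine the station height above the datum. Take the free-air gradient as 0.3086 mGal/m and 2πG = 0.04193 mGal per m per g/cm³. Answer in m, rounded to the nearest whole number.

Combined gradient = 0.3086 − 0.04193 × 2.98 = 0.1836486 mGal/m
h = 135.94 / 0.1836486 = 740.22 m

740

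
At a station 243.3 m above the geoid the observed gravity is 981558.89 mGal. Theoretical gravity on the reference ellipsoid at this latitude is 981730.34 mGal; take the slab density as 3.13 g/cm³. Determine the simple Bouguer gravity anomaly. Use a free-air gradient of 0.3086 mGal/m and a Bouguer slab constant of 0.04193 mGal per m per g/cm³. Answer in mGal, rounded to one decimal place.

Free-air correction = 0.3086 × 243.3 = 75.08 mGal
Free-air anomaly = 981558.89 − 981730.34 + (75.08) = -96.37 mGal
Bouguer slab correction = 0.04193 × 3.13 × 243.3 = 31.93 mGal
Simple Bouguer anomaly = -96.37 − (31.93) = -128.30 mGal

-128.3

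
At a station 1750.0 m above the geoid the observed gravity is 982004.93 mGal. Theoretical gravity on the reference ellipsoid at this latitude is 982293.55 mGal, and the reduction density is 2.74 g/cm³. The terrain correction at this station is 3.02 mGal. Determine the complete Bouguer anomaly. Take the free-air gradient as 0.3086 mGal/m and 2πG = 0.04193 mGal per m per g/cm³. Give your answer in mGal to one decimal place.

53.4

Free-air correction = 0.3086 × 1750.0 = 540.05 mGal
Free-air anomaly = 982004.93 − 982293.55 + (540.05) = 251.43 mGal
Bouguer slab correction = 0.04193 × 2.74 × 1750.0 = 201.05 mGal
Simple Bouguer anomaly = 251.43 − (201.05) = 50.38 mGal
Complete Bouguer anomaly = 50.38 + 3.02 = 53.40 mGal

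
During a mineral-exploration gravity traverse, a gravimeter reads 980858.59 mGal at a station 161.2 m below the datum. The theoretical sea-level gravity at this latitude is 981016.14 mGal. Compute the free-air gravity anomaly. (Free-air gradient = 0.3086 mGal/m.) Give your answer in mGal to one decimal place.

-207.3

Free-air correction = 0.3086 × -161.2 = -49.75 mGal
Free-air anomaly = 980858.59 − 981016.14 + (-49.75) = -207.30 mGal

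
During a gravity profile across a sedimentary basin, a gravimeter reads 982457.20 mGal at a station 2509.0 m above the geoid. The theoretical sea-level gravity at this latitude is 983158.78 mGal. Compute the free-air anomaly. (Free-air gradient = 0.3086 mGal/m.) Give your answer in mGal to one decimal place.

72.7

Free-air correction = 0.3086 × 2509.0 = 774.28 mGal
Free-air anomaly = 982457.20 − 983158.78 + (774.28) = 72.70 mGal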